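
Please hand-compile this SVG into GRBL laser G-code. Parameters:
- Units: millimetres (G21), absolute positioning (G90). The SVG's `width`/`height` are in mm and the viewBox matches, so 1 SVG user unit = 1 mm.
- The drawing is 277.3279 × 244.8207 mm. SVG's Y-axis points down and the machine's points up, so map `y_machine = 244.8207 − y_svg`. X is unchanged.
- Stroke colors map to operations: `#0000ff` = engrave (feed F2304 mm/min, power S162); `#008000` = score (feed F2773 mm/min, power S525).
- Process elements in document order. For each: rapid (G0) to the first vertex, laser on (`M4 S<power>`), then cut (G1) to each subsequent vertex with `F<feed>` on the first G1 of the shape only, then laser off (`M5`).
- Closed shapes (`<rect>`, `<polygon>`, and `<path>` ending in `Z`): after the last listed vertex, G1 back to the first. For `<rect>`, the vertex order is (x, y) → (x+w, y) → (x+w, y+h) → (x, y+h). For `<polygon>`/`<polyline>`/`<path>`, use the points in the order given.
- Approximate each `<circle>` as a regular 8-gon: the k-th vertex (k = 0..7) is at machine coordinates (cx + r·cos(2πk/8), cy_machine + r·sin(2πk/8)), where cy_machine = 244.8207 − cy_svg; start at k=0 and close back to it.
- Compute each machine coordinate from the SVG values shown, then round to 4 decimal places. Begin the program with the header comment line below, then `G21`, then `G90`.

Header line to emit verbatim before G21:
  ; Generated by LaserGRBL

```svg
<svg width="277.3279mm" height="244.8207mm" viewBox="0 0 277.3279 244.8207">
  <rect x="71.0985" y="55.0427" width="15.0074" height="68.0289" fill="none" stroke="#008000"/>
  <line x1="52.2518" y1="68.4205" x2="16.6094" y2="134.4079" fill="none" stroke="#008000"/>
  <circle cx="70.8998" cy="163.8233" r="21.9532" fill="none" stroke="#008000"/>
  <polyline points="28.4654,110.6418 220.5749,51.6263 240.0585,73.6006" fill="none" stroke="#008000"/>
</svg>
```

Since the viewBox matches the mm dimensions, user units are millimetres directly. The only transform is the Y-flip y_m = 244.8207 − y_svg.

Shape 1 is a rectangle drawn with `<rect>`. Its stroke #008000 means score at S525, F2773. After flipping Y the toolpath is (71.0985,189.7780) → (86.1059,189.7780) → (86.1059,121.7491) → (71.0985,121.7491) → (71.0985,189.7780), returning to the start.

Shape 2 is a line segment drawn with `<line>`. Its stroke #008000 means score at S525, F2773. After flipping Y the toolpath is (52.2518,176.4002) → (16.6094,110.4128).

Shape 3 is a circle drawn with `<circle>`. Its stroke #008000 means score at S525, F2773. After flipping Y the toolpath is (92.8530,80.9974) → (86.4231,96.5207) → (70.8998,102.9506) → (55.3765,96.5207) → (48.9466,80.9974) → (55.3765,65.4741) → (70.8998,59.0442) → (86.4231,65.4741) → (92.8530,80.9974), returning to the start.

Shape 4 is a open polyline drawn with `<polyline>`. Its stroke #008000 means score at S525, F2773. After flipping Y the toolpath is (28.4654,134.1789) → (220.5749,193.1944) → (240.0585,171.2201).

; Generated by LaserGRBL
G21
G90
G0 X71.0985 Y189.7780
M4 S525
G1 X86.1059 Y189.7780 F2773
G1 X86.1059 Y121.7491
G1 X71.0985 Y121.7491
G1 X71.0985 Y189.7780
M5
G0 X52.2518 Y176.4002
M4 S525
G1 X16.6094 Y110.4128 F2773
M5
G0 X92.8530 Y80.9974
M4 S525
G1 X86.4231 Y96.5207 F2773
G1 X70.8998 Y102.9506
G1 X55.3765 Y96.5207
G1 X48.9466 Y80.9974
G1 X55.3765 Y65.4741
G1 X70.8998 Y59.0442
G1 X86.4231 Y65.4741
G1 X92.8530 Y80.9974
M5
G0 X28.4654 Y134.1789
M4 S525
G1 X220.5749 Y193.1944 F2773
G1 X240.0585 Y171.2201
M5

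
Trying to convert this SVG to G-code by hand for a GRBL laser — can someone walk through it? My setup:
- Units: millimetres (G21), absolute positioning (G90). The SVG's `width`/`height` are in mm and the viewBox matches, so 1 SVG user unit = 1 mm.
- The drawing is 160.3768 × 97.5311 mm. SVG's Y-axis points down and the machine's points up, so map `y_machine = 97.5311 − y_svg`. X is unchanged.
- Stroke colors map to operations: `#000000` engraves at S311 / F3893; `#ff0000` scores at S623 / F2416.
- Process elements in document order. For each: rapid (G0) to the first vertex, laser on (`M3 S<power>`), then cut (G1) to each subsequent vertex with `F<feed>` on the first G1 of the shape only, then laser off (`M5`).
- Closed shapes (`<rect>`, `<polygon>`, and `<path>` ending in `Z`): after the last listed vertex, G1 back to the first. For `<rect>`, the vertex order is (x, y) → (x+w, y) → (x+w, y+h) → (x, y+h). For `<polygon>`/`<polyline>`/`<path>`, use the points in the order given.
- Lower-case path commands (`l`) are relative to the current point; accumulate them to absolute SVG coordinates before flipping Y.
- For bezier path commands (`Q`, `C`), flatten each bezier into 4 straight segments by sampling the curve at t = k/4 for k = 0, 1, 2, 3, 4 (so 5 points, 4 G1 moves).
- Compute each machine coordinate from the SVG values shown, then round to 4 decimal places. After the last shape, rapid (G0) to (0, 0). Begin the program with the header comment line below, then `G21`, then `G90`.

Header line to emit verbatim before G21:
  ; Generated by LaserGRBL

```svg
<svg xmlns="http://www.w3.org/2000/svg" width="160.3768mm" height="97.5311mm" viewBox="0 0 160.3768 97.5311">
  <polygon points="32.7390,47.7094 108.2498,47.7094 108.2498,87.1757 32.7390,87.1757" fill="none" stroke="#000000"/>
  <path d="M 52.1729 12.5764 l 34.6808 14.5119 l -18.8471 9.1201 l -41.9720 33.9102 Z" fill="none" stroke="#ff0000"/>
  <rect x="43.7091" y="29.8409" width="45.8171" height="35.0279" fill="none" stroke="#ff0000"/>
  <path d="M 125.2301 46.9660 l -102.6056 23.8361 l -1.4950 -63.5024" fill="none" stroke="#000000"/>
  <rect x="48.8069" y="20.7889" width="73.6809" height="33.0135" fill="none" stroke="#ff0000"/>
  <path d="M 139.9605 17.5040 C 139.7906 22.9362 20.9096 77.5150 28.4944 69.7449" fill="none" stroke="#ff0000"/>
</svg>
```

; Generated by LaserGRBL
G21
G90
G0 X32.7390 Y49.8217
M3 S311
G1 X108.2498 Y49.8217 F3893
G1 X108.2498 Y10.3554
G1 X32.7390 Y10.3554
G1 X32.7390 Y49.8217
M5
G0 X52.1729 Y84.9547
M3 S623
G1 X86.8537 Y70.4428 F2416
G1 X68.0066 Y61.3227
G1 X26.0346 Y27.4125
G1 X52.1729 Y84.9547
M5
G0 X43.7091 Y67.6902
M3 S623
G1 X89.5262 Y67.6902 F2416
G1 X89.5262 Y32.6623
G1 X43.7091 Y32.6623
G1 X43.7091 Y67.6902
M5
G0 X125.2301 Y50.5651
M3 S311
G1 X22.6245 Y26.7290 F3893
G1 X21.1295 Y90.2314
M5
G0 X48.8069 Y76.7422
M3 S623
G1 X122.4878 Y76.7422 F2416
G1 X122.4878 Y43.7287
G1 X48.8069 Y43.7287
G1 X48.8069 Y76.7422
M5
G0 X139.9605 Y80.0271
M3 S623
G1 X121.4056 Y68.4801 F2416
G1 X81.3194 Y48.9558
G1 X42.6872 Y31.9069
G1 X28.4944 Y27.7862
M5
G0 X0.0000 Y0.0000

Since the viewBox matches the mm dimensions, user units are millimetres directly. The only transform is the Y-flip y_m = 97.5311 − y_svg.

Shape 1 is a rectangle drawn with `<polygon>`. Its stroke #000000 means engrave at S311, F3893. After flipping Y the toolpath is (32.7390,49.8217) → (108.2498,49.8217) → (108.2498,10.3554) → (32.7390,10.3554) → (32.7390,49.8217), returning to the start.

Shape 2 is a closed polygon drawn with `<path>`. Its stroke #ff0000 means score at S623, F2416. After flipping Y the toolpath is (52.1729,84.9547) → (86.8537,70.4428) → (68.0066,61.3227) → (26.0346,27.4125) → (52.1729,84.9547), returning to the start.

Shape 3 is a rectangle drawn with `<rect>`. Its stroke #ff0000 means score at S623, F2416. After flipping Y the toolpath is (43.7091,67.6902) → (89.5262,67.6902) → (89.5262,32.6623) → (43.7091,32.6623) → (43.7091,67.6902), returning to the start.

Shape 4 is a open polyline drawn with `<path>`. Its stroke #000000 means engrave at S311, F3893. After flipping Y the toolpath is (125.2301,50.5651) → (22.6245,26.7290) → (21.1295,90.2314).

Shape 5 is a rectangle drawn with `<rect>`. Its stroke #ff0000 means score at S623, F2416. After flipping Y the toolpath is (48.8069,76.7422) → (122.4878,76.7422) → (122.4878,43.7287) → (48.8069,43.7287) → (48.8069,76.7422), returning to the start.

Shape 6 is a cubic bezier drawn with `<path>`. Its stroke #ff0000 means score at S623, F2416. After flipping Y the toolpath is (139.9605,80.0271) → (121.4056,68.4801) → (81.3194,48.9558) → (42.6872,31.9069) → (28.4944,27.7862).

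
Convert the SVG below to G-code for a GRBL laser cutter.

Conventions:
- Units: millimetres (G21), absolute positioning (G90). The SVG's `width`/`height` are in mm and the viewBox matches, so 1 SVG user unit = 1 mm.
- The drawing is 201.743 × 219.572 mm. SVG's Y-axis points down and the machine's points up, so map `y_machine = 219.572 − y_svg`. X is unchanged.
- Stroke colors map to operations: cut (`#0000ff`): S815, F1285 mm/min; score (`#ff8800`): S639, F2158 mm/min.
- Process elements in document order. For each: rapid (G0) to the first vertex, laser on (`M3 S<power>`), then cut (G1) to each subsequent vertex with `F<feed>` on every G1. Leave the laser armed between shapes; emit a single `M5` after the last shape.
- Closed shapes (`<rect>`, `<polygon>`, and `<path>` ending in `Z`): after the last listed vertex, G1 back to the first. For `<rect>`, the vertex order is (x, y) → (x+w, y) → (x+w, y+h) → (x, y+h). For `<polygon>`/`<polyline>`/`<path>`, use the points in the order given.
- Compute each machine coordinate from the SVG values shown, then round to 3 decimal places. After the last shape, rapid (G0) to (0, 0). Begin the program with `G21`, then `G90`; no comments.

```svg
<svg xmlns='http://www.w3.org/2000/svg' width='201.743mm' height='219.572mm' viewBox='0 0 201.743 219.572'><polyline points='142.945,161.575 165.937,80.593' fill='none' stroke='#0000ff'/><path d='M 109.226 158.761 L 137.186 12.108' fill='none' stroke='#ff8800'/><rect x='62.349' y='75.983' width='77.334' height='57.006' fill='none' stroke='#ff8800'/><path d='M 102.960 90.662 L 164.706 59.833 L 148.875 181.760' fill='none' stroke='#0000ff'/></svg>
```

Since the viewBox matches the mm dimensions, user units are millimetres directly. The only transform is the Y-flip y_m = 219.572 − y_svg.

Shape 1 is a line segment drawn with `<polyline>`. Its stroke #0000ff means cut at S815, F1285. After flipping Y the toolpath is (142.945,57.997) → (165.937,138.979).

Shape 2 is a line segment drawn with `<path>`. Its stroke #ff8800 means score at S639, F2158. After flipping Y the toolpath is (109.226,60.811) → (137.186,207.464).

Shape 3 is a rectangle drawn with `<rect>`. Its stroke #ff8800 means score at S639, F2158. After flipping Y the toolpath is (62.349,143.589) → (139.683,143.589) → (139.683,86.583) → (62.349,86.583) → (62.349,143.589), returning to the start.

Shape 4 is a open polyline drawn with `<path>`. Its stroke #0000ff means cut at S815, F1285. After flipping Y the toolpath is (102.960,128.910) → (164.706,159.739) → (148.875,37.812).

G21
G90
G0 X142.945 Y57.997
M3 S815
G1 X165.937 Y138.979 F1285
G0 X109.226 Y60.811
M3 S639
G1 X137.186 Y207.464 F2158
G0 X62.349 Y143.589
M3 S639
G1 X139.683 Y143.589 F2158
G1 X139.683 Y86.583 F2158
G1 X62.349 Y86.583 F2158
G1 X62.349 Y143.589 F2158
G0 X102.960 Y128.910
M3 S815
G1 X164.706 Y159.739 F1285
G1 X148.875 Y37.812 F1285
M5
G0 X0.000 Y0.000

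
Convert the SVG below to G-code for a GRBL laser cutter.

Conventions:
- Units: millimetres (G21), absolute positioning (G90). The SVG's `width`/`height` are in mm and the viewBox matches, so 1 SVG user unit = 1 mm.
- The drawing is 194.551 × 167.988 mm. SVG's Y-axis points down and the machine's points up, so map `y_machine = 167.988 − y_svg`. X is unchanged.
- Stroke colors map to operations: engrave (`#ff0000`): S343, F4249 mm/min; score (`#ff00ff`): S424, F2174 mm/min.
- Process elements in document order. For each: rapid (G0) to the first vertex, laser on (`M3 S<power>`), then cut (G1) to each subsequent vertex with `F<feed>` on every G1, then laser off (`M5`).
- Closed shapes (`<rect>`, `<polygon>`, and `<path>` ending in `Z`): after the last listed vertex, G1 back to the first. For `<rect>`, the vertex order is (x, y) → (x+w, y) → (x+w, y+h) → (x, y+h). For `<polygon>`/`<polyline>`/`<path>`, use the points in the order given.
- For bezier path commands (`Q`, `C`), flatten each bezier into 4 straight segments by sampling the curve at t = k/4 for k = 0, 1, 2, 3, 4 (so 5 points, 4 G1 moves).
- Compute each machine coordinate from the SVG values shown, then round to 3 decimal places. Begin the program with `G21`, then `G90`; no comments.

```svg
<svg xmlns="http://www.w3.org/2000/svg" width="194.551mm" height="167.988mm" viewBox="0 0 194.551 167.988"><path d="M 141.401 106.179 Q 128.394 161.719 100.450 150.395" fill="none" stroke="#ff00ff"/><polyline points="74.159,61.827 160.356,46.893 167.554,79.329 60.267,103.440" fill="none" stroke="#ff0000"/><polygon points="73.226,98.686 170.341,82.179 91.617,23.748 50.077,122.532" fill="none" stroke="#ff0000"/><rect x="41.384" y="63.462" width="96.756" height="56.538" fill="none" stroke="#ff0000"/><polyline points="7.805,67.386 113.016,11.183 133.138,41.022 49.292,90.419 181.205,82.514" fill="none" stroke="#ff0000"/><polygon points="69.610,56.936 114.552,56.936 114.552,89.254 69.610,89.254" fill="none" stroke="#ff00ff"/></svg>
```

Since the viewBox matches the mm dimensions, user units are millimetres directly. The only transform is the Y-flip y_m = 167.988 − y_svg.

Shape 1 is a quadratic bezier drawn with `<path>`. Its stroke #ff00ff means score at S424, F2174. After flipping Y the toolpath is (141.401,61.809) → (133.964,38.218) → (124.660,22.985) → (113.488,16.110) → (100.450,17.593).

Shape 2 is a open polyline drawn with `<polyline>`. Its stroke #ff0000 means engrave at S343, F4249. After flipping Y the toolpath is (74.159,106.161) → (160.356,121.095) → (167.554,88.659) → (60.267,64.548).

Shape 3 is a closed polygon drawn with `<polygon>`. Its stroke #ff0000 means engrave at S343, F4249. After flipping Y the toolpath is (73.226,69.302) → (170.341,85.809) → (91.617,144.240) → (50.077,45.456) → (73.226,69.302), returning to the start.

Shape 4 is a rectangle drawn with `<rect>`. Its stroke #ff0000 means engrave at S343, F4249. After flipping Y the toolpath is (41.384,104.526) → (138.140,104.526) → (138.140,47.988) → (41.384,47.988) → (41.384,104.526), returning to the start.

Shape 5 is a open polyline drawn with `<polyline>`. Its stroke #ff0000 means engrave at S343, F4249. After flipping Y the toolpath is (7.805,100.602) → (113.016,156.805) → (133.138,126.966) → (49.292,77.569) → (181.205,85.474).

Shape 6 is a rectangle drawn with `<polygon>`. Its stroke #ff00ff means score at S424, F2174. After flipping Y the toolpath is (69.610,111.052) → (114.552,111.052) → (114.552,78.734) → (69.610,78.734) → (69.610,111.052), returning to the start.

G21
G90
G0 X141.401 Y61.809
M3 S424
G1 X133.964 Y38.218 F2174
G1 X124.660 Y22.985 F2174
G1 X113.488 Y16.110 F2174
G1 X100.450 Y17.593 F2174
M5
G0 X74.159 Y106.161
M3 S343
G1 X160.356 Y121.095 F4249
G1 X167.554 Y88.659 F4249
G1 X60.267 Y64.548 F4249
M5
G0 X73.226 Y69.302
M3 S343
G1 X170.341 Y85.809 F4249
G1 X91.617 Y144.240 F4249
G1 X50.077 Y45.456 F4249
G1 X73.226 Y69.302 F4249
M5
G0 X41.384 Y104.526
M3 S343
G1 X138.140 Y104.526 F4249
G1 X138.140 Y47.988 F4249
G1 X41.384 Y47.988 F4249
G1 X41.384 Y104.526 F4249
M5
G0 X7.805 Y100.602
M3 S343
G1 X113.016 Y156.805 F4249
G1 X133.138 Y126.966 F4249
G1 X49.292 Y77.569 F4249
G1 X181.205 Y85.474 F4249
M5
G0 X69.610 Y111.052
M3 S424
G1 X114.552 Y111.052 F2174
G1 X114.552 Y78.734 F2174
G1 X69.610 Y78.734 F2174
G1 X69.610 Y111.052 F2174
M5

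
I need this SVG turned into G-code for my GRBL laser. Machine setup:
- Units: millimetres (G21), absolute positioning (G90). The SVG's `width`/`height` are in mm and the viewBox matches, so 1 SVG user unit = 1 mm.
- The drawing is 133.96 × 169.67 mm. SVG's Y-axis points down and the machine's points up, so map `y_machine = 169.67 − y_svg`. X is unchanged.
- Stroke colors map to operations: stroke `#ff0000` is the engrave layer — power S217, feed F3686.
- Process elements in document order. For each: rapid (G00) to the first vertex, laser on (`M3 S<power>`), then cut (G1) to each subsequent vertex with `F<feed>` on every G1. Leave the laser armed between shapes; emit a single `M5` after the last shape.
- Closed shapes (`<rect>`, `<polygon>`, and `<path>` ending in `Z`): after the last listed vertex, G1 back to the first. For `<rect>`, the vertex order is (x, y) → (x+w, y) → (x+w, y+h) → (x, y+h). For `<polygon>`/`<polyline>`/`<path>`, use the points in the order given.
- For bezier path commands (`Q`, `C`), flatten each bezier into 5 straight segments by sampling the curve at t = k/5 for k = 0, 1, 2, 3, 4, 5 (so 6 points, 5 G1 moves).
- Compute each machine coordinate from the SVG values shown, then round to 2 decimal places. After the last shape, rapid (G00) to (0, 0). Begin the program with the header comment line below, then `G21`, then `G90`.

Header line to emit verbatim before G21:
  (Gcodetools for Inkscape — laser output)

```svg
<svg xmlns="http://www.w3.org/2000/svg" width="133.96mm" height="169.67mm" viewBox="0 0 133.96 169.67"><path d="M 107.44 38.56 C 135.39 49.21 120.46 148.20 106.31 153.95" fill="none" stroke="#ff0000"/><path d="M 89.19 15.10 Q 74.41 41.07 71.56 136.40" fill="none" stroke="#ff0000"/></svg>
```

(Gcodetools for Inkscape — laser output)
G21
G90
G00 X107.44 Y131.11
M3 S217
G1 X119.41 Y115.57 F3686
G1 X123.19 Y87.55 F3686
G1 X120.87 Y55.75 F3686
G1 X114.54 Y28.91 F3686
G1 X106.31 Y15.72 F3686
G00 X89.19 Y154.57
M3 S217
G1 X83.76 Y141.41 F3686
G1 X79.27 Y122.70 F3686
G1 X75.75 Y98.44 F3686
G1 X73.18 Y68.63 F3686
G1 X71.56 Y33.27 F3686
M5
G00 X0.00 Y0.00

viewBox `0 0 133.96 169.67` with mm width/height → 1 unit = 1 mm. Flip: y_m = 169.67 − y_svg.

**Shape 1** — `<path>` cubic bezier, stroke `#ff0000` → engrave (S217, F3686). Control points (SVG): P0=(107.44,38.56), P1=(135.39,49.21), P2=(120.46,148.20), P3=(106.31,153.95); sampled at t=k/5. Machine vertices: (107.44,131.11) → (119.41,115.57) → (123.19,87.55) → (120.87,55.75) → (114.54,28.91) → (106.31,15.72). Open path.

**Shape 2** — `<path>` quadratic bezier, stroke `#ff0000` → engrave (S217, F3686). Control points (SVG): P0=(89.19,15.10), P1=(74.41,41.07), P2=(71.56,136.40); sampled at t=k/5. Machine vertices: (89.19,154.57) → (83.76,141.41) → (79.27,122.70) → (75.75,98.44) → (73.18,68.63) → (71.56,33.27). Open path.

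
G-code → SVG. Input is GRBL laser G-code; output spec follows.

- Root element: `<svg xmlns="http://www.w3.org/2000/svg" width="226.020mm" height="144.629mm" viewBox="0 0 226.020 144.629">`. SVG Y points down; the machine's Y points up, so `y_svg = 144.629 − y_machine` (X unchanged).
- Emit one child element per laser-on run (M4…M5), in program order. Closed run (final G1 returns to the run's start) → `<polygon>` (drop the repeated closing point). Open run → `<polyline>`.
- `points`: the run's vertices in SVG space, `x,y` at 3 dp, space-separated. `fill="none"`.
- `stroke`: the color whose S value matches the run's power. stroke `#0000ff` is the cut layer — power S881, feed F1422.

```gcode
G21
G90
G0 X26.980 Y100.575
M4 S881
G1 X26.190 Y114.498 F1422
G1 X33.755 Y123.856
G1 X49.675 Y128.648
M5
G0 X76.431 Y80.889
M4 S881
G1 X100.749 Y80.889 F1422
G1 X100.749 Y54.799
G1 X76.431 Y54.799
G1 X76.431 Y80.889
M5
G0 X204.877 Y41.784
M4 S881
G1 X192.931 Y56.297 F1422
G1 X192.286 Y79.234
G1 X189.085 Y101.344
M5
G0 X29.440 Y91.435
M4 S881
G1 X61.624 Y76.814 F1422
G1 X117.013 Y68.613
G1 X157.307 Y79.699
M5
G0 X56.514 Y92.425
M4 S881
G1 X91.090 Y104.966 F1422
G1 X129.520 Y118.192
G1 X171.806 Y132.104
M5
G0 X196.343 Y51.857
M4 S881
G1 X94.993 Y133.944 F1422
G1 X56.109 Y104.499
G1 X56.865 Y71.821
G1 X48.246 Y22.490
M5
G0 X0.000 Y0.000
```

<svg xmlns="http://www.w3.org/2000/svg" width="226.020mm" height="144.629mm" viewBox="0 0 226.020 144.629">
  <polyline points="26.980,44.054 26.190,30.131 33.755,20.773 49.675,15.981" fill="none" stroke="#0000ff"/>
  <polygon points="76.431,63.740 100.749,63.740 100.749,89.830 76.431,89.830" fill="none" stroke="#0000ff"/>
  <polyline points="204.877,102.845 192.931,88.332 192.286,65.395 189.085,43.285" fill="none" stroke="#0000ff"/>
  <polyline points="29.440,53.194 61.624,67.815 117.013,76.016 157.307,64.930" fill="none" stroke="#0000ff"/>
  <polyline points="56.514,52.204 91.090,39.663 129.520,26.437 171.806,12.525" fill="none" stroke="#0000ff"/>
  <polyline points="196.343,92.772 94.993,10.685 56.109,40.130 56.865,72.808 48.246,122.139" fill="none" stroke="#0000ff"/>
</svg>

Each laser-on run becomes one SVG element. Flip Y back into SVG space with y_svg = 144.629 − y_machine. Every run uses S881, so all elements get stroke `#0000ff` (cut).

Run 1: The run is open, so emit a `<polyline>` with points (Y-flipped): 26.980,44.054 26.190,30.131 33.755,20.773 49.675,15.981.

Run 2: The run returns to its start, so emit a `<polygon>` with points (Y-flipped): 76.431,63.740 100.749,63.740 100.749,89.830 76.431,89.830.

Run 3: The run is open, so emit a `<polyline>` with points (Y-flipped): 204.877,102.845 192.931,88.332 192.286,65.395 189.085,43.285.

Run 4: The run is open, so emit a `<polyline>` with points (Y-flipped): 29.440,53.194 61.624,67.815 117.013,76.016 157.307,64.930.

Run 5: The run is open, so emit a `<polyline>` with points (Y-flipped): 56.514,52.204 91.090,39.663 129.520,26.437 171.806,12.525.

Run 6: The run is open, so emit a `<polyline>` with points (Y-flipped): 196.343,92.772 94.993,10.685 56.109,40.130 56.865,72.808 48.246,122.139.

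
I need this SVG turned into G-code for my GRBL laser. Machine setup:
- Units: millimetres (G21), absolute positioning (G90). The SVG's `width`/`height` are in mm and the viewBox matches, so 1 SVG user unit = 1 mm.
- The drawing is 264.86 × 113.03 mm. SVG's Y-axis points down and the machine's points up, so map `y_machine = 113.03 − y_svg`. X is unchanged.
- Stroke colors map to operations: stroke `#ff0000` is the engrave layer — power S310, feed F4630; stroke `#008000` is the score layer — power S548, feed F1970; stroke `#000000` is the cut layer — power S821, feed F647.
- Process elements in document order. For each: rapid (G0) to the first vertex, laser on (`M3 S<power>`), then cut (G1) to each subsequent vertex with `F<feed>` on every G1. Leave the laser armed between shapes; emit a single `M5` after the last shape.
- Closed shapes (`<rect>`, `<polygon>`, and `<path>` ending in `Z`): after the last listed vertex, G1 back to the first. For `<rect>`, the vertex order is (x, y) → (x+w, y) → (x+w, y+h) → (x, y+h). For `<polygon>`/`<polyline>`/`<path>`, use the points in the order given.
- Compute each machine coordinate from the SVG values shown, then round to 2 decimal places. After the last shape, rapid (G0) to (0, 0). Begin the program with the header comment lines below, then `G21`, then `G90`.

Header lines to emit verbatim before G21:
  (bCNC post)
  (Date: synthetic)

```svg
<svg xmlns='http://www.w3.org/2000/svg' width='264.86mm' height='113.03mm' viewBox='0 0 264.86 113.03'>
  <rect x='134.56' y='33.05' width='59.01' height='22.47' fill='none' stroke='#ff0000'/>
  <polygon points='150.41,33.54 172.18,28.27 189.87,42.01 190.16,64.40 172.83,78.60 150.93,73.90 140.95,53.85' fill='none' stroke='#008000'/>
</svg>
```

(bCNC post)
(Date: synthetic)
G21
G90
G0 X134.56 Y79.98
M3 S310
G1 X193.57 Y79.98 F4630
G1 X193.57 Y57.51 F4630
G1 X134.56 Y57.51 F4630
G1 X134.56 Y79.98 F4630
G0 X150.41 Y79.49
M3 S548
G1 X172.18 Y84.76 F1970
G1 X189.87 Y71.02 F1970
G1 X190.16 Y48.63 F1970
G1 X172.83 Y34.43 F1970
G1 X150.93 Y39.13 F1970
G1 X140.95 Y59.18 F1970
G1 X150.41 Y79.49 F1970
M5
G0 X0.00 Y0.00

viewBox `0 0 264.86 113.03` with mm width/height → 1 unit = 1 mm. Flip: y_m = 113.03 − y_svg.

**Shape 1** — `<rect>` rectangle, stroke `#ff0000` → engrave (S310, F4630). Machine vertices: (134.56,79.98) → (193.57,79.98) → (193.57,57.51) → (134.56,57.51) → (134.56,79.98). Closed: final G1 returns to the first vertex.

**Shape 2** — `<polygon>` regular polygon, stroke `#008000` → score (S548, F1970). Machine vertices: (150.41,79.49) → (172.18,84.76) → (189.87,71.02) → (190.16,48.63) → (172.83,34.43) → (150.93,39.13) → (140.95,59.18) → (150.41,79.49). Closed: final G1 returns to the first vertex.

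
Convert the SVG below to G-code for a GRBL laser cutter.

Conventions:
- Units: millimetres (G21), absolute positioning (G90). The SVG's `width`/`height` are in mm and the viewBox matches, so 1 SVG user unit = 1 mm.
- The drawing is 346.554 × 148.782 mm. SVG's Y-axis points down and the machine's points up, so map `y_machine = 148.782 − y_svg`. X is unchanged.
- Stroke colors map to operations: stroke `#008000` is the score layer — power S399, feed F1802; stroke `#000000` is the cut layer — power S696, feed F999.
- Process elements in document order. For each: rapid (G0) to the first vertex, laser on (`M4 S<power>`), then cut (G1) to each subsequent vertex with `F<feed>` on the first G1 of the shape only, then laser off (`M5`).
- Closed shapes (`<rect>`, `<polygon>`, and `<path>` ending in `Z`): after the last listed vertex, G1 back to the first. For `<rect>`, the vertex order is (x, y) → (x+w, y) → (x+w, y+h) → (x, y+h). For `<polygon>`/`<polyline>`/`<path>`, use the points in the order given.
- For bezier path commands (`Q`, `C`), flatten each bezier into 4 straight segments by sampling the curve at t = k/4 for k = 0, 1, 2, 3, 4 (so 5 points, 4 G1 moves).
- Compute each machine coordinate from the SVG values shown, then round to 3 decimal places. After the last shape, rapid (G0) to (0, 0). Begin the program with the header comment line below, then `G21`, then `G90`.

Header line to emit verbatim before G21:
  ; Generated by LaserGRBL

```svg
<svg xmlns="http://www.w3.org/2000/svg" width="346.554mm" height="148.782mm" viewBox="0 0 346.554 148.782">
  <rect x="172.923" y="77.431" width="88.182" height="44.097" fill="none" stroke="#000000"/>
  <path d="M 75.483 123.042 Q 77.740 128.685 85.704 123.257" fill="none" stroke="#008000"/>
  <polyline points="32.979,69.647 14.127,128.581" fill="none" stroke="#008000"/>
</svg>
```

; Generated by LaserGRBL
G21
G90
G0 X172.923 Y71.351
M4 S696
G1 X261.105 Y71.351 F999
G1 X261.105 Y27.254
G1 X172.923 Y27.254
G1 X172.923 Y71.351
M5
G0 X75.483 Y25.740
M4 S399
G1 X76.968 Y23.610 F1802
G1 X79.167 Y22.865
G1 X82.079 Y23.503
G1 X85.704 Y25.525
M5
G0 X32.979 Y79.135
M4 S399
G1 X14.127 Y20.201 F1802
M5
G0 X0.000 Y0.000

viewBox `0 0 346.554 148.782` with mm width/height → 1 unit = 1 mm. Flip: y_m = 148.782 − y_svg.

**Shape 1** — `<rect>` rectangle, stroke `#000000` → cut (S696, F999). Machine vertices: (172.923,71.351) → (261.105,71.351) → (261.105,27.254) → (172.923,27.254) → (172.923,71.351). Closed: final G1 returns to the first vertex.

**Shape 2** — `<path>` quadratic bezier, stroke `#008000` → score (S399, F1802). Control points (SVG): P0=(75.483,123.042), P1=(77.740,128.685), P2=(85.704,123.257); sampled at t=k/4. Machine vertices: (75.483,25.740) → (76.968,23.610) → (79.167,22.865) → (82.079,23.503) → (85.704,25.525). Open path.

**Shape 3** — `<polyline>` line segment, stroke `#008000` → score (S399, F1802). Machine vertices: (32.979,79.135) → (14.127,20.201). Open path.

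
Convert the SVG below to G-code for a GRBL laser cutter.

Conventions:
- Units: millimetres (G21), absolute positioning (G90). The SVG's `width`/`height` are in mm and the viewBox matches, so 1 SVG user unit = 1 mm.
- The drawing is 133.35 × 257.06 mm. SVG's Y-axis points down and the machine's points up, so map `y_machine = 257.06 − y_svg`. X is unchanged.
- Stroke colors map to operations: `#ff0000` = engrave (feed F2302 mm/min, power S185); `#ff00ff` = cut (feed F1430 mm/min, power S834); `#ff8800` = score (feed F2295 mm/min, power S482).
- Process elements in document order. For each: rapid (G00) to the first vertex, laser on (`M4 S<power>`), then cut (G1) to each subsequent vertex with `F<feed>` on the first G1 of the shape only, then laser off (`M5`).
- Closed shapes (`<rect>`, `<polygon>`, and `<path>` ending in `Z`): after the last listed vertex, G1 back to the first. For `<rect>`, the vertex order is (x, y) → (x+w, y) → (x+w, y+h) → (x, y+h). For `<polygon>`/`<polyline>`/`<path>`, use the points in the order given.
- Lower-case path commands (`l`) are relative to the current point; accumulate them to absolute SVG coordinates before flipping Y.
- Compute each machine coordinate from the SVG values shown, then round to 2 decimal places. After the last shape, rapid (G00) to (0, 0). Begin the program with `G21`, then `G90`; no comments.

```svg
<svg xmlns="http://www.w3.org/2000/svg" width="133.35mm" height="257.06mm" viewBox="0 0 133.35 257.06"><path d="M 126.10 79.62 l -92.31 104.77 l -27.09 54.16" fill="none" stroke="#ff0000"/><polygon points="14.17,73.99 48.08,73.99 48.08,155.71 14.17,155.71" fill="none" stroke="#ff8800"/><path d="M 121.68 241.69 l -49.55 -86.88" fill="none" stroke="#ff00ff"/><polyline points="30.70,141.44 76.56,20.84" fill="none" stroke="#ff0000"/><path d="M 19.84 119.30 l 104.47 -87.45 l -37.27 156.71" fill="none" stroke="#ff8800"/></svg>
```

Since the viewBox matches the mm dimensions, user units are millimetres directly. The only transform is the Y-flip y_m = 257.06 − y_svg.

Shape 1 is a open polyline drawn with `<path>`. Its stroke #ff0000 means engrave at S185, F2302. After flipping Y the toolpath is (126.10,177.44) → (33.79,72.67) → (6.70,18.51).

Shape 2 is a rectangle drawn with `<polygon>`. Its stroke #ff8800 means score at S482, F2295. After flipping Y the toolpath is (14.17,183.07) → (48.08,183.07) → (48.08,101.35) → (14.17,101.35) → (14.17,183.07), returning to the start.

Shape 3 is a line segment drawn with `<path>`. Its stroke #ff00ff means cut at S834, F1430. After flipping Y the toolpath is (121.68,15.37) → (72.13,102.25).

Shape 4 is a line segment drawn with `<polyline>`. Its stroke #ff0000 means engrave at S185, F2302. After flipping Y the toolpath is (30.70,115.62) → (76.56,236.22).

Shape 5 is a open polyline drawn with `<path>`. Its stroke #ff8800 means score at S482, F2295. After flipping Y the toolpath is (19.84,137.76) → (124.31,225.21) → (87.04,68.50).

G21
G90
G00 X126.10 Y177.44
M4 S185
G1 X33.79 Y72.67 F2302
G1 X6.70 Y18.51
M5
G00 X14.17 Y183.07
M4 S482
G1 X48.08 Y183.07 F2295
G1 X48.08 Y101.35
G1 X14.17 Y101.35
G1 X14.17 Y183.07
M5
G00 X121.68 Y15.37
M4 S834
G1 X72.13 Y102.25 F1430
M5
G00 X30.70 Y115.62
M4 S185
G1 X76.56 Y236.22 F2302
M5
G00 X19.84 Y137.76
M4 S482
G1 X124.31 Y225.21 F2295
G1 X87.04 Y68.50
M5
G00 X0.00 Y0.00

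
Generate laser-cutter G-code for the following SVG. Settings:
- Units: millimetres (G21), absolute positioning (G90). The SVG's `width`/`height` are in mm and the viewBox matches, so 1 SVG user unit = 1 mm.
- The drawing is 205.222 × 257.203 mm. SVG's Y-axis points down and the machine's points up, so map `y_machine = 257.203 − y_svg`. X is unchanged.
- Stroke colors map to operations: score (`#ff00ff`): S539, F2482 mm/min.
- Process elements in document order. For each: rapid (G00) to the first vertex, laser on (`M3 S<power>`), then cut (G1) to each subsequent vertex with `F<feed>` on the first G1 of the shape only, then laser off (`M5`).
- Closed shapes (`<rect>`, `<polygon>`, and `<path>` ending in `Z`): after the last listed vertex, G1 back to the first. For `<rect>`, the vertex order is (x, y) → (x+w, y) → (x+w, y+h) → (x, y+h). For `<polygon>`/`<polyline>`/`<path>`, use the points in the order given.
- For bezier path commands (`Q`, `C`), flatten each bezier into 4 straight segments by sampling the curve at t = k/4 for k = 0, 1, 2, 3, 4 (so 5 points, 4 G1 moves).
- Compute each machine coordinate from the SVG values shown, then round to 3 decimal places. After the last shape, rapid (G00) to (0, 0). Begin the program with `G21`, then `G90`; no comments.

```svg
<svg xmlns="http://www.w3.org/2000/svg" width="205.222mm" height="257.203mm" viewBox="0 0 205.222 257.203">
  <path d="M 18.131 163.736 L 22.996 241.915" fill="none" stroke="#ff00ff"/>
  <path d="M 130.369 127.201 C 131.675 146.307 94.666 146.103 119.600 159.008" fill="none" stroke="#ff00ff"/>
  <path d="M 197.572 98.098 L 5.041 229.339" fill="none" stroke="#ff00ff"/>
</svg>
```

Since the viewBox matches the mm dimensions, user units are millimetres directly. The only transform is the Y-flip y_m = 257.203 − y_svg.

Shape 1 is a line segment drawn with `<path>`. Its stroke #ff00ff means score at S539, F2482. After flipping Y the toolpath is (18.131,93.467) → (22.996,15.288).

Shape 2 is a cubic bezier drawn with `<path>`. Its stroke #ff00ff means score at S539, F2482. After flipping Y the toolpath is (130.369,130.002) → (125.731,118.787) → (116.124,111.773) → (110.947,105.922) → (119.600,98.195).

Shape 3 is a line segment drawn with `<path>`. Its stroke #ff00ff means score at S539, F2482. After flipping Y the toolpath is (197.572,159.105) → (5.041,27.864).

G21
G90
G00 X18.131 Y93.467
M3 S539
G1 X22.996 Y15.288 F2482
M5
G00 X130.369 Y130.002
M3 S539
G1 X125.731 Y118.787 F2482
G1 X116.124 Y111.773
G1 X110.947 Y105.922
G1 X119.600 Y98.195
M5
G00 X197.572 Y159.105
M3 S539
G1 X5.041 Y27.864 F2482
M5
G00 X0.000 Y0.000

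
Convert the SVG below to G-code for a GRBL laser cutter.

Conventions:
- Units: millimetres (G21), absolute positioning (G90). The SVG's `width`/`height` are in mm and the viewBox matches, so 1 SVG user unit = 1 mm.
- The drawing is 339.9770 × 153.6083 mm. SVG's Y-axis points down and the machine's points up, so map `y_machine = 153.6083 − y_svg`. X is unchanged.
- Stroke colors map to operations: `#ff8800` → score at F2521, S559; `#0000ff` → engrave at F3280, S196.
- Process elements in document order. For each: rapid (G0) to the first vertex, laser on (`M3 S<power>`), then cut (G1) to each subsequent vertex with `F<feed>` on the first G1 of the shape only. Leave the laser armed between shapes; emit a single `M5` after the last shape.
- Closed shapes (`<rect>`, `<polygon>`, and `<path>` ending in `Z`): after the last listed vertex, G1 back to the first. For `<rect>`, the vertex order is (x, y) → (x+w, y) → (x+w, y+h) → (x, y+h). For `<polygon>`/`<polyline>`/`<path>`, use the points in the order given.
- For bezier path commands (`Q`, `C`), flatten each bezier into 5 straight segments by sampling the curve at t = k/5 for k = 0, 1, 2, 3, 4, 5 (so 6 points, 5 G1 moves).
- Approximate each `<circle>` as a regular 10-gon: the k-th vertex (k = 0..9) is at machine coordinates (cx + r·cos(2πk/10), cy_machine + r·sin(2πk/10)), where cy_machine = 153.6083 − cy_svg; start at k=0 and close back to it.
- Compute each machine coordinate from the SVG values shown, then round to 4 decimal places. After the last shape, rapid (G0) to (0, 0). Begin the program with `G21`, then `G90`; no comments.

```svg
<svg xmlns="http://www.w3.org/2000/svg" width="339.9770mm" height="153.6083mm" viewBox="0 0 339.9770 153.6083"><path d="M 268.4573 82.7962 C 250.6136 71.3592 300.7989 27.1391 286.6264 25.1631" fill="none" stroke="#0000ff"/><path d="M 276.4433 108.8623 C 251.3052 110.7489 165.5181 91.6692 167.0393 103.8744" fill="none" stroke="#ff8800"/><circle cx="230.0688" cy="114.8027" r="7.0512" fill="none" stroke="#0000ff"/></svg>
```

viewBox `0 0 339.9770 153.6083` with mm width/height → 1 unit = 1 mm. Flip: y_m = 153.6083 − y_svg.

**Shape 1** — `<path>` cubic bezier, stroke `#0000ff` → engrave (S196, F3280). Control points (SVG): P0=(268.4573,82.7962), P1=(250.6136,71.3592), P2=(300.7989,27.1391), P3=(286.6264,25.1631); sampled at t=k/5. Machine vertices: (268.4573,70.8121) → (264.8555,81.0081) → (271.2260,95.4706) → (281.2144,110.5986) → (288.4661,122.7905) → (286.6264,128.4452). Open path.

**Shape 2** — `<path>` cubic bezier, stroke `#ff8800` → score (S559, F2521). Control points (SVG): P0=(276.4433,108.8623), P1=(251.3052,110.7489), P2=(165.5181,91.6692), P3=(167.0393,103.8744); sampled at t=k/5. Machine vertices: (276.4433,44.7460) → (255.2662,45.7120) → (226.6353,49.2018) → (197.6526,52.7075) → (175.4199,53.7208) → (167.0393,49.7339). Open path.

**Shape 3** — `<circle>` circle, stroke `#0000ff` → engrave (S196, F3280). Machine vertices: (237.1200,38.8056) → (235.7733,42.9502) → (232.2477,45.5117) → (227.8899,45.5117) → (224.3643,42.9502) → (223.0176,38.8056) → (224.3643,34.6610) → (227.8899,32.0995) → (232.2477,32.0995) → (235.7733,34.6610) → (237.1200,38.8056). Closed: final G1 returns to the first vertex.

G21
G90
G0 X268.4573 Y70.8121
M3 S196
G1 X264.8555 Y81.0081 F3280
G1 X271.2260 Y95.4706
G1 X281.2144 Y110.5986
G1 X288.4661 Y122.7905
G1 X286.6264 Y128.4452
G0 X276.4433 Y44.7460
M3 S559
G1 X255.2662 Y45.7120 F2521
G1 X226.6353 Y49.2018
G1 X197.6526 Y52.7075
G1 X175.4199 Y53.7208
G1 X167.0393 Y49.7339
G0 X237.1200 Y38.8056
M3 S196
G1 X235.7733 Y42.9502 F3280
G1 X232.2477 Y45.5117
G1 X227.8899 Y45.5117
G1 X224.3643 Y42.9502
G1 X223.0176 Y38.8056
G1 X224.3643 Y34.6610
G1 X227.8899 Y32.0995
G1 X232.2477 Y32.0995
G1 X235.7733 Y34.6610
G1 X237.1200 Y38.8056
M5
G0 X0.0000 Y0.0000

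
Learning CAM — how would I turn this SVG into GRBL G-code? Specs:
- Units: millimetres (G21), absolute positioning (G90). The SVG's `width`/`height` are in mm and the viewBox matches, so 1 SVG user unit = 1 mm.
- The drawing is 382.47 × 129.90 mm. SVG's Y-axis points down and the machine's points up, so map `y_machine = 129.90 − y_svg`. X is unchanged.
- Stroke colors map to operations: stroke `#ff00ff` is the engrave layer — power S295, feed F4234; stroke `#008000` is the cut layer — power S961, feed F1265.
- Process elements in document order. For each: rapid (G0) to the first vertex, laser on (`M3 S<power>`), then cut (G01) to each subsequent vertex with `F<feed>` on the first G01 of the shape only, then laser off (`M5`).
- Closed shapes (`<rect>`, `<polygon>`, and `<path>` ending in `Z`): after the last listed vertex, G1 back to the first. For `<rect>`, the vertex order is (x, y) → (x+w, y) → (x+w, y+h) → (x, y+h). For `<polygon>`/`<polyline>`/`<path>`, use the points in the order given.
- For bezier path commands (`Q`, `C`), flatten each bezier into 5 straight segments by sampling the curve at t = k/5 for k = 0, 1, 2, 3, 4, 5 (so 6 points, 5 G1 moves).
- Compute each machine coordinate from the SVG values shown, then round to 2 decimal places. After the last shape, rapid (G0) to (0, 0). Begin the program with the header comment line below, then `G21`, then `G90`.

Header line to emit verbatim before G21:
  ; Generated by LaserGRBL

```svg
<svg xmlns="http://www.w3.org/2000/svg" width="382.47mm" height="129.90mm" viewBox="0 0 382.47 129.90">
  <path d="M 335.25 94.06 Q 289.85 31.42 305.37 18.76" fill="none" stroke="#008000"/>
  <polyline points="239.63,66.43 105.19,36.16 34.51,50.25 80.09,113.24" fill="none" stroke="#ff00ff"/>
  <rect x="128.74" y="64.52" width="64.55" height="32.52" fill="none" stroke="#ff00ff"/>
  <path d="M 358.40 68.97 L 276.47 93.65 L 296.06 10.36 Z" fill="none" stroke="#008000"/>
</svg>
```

; Generated by LaserGRBL
G21
G90
G0 X335.25 Y35.84
M3 S961
G01 X319.53 Y58.90 F1265
G01 X308.68 Y77.96
G01 X302.70 Y93.02
G01 X301.60 Y104.08
G01 X305.37 Y111.14
M5
G0 X239.63 Y63.47
M3 S295
G01 X105.19 Y93.74 F4234
G01 X34.51 Y79.65
G01 X80.09 Y16.66
M5
G0 X128.74 Y65.38
M3 S295
G01 X193.29 Y65.38 F4234
G01 X193.29 Y32.86
G01 X128.74 Y32.86
G01 X128.74 Y65.38
M5
G0 X358.40 Y60.93
M3 S961
G01 X276.47 Y36.25 F1265
G01 X296.06 Y119.54
G01 X358.40 Y60.93
M5
G0 X0.00 Y0.00

viewBox `0 0 382.47 129.90` with mm width/height → 1 unit = 1 mm. Flip: y_m = 129.90 − y_svg.

**Shape 1** — `<path>` quadratic bezier, stroke `#008000` → cut (S961, F1265). Control points (SVG): P0=(335.25,94.06), P1=(289.85,31.42), P2=(305.37,18.76); sampled at t=k/5. Machine vertices: (335.25,35.84) → (319.53,58.90) → (308.68,77.96) → (302.70,93.02) → (301.60,104.08) → (305.37,111.14). Open path.

**Shape 2** — `<polyline>` open polyline, stroke `#ff00ff` → engrave (S295, F4234). Machine vertices: (239.63,63.47) → (105.19,93.74) → (34.51,79.65) → (80.09,16.66). Open path.

**Shape 3** — `<rect>` rectangle, stroke `#ff00ff` → engrave (S295, F4234). Machine vertices: (128.74,65.38) → (193.29,65.38) → (193.29,32.86) → (128.74,32.86) → (128.74,65.38). Closed: final G1 returns to the first vertex.

**Shape 4** — `<path>` regular polygon, stroke `#008000` → cut (S961, F1265). Machine vertices: (358.40,60.93) → (276.47,36.25) → (296.06,119.54) → (358.40,60.93). Closed: final G1 returns to the first vertex.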